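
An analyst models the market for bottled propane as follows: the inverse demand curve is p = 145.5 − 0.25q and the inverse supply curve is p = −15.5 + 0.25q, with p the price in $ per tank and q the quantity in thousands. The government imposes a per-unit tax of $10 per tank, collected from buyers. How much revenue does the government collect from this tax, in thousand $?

Tax revenue = $3020 thousand.

Rewrite in direct form: qd = 582 − 4p and qs = 4p + 62.
Without the tax, 582 − 4p = 4p + 62 gives 8p = 520, so p* = $65 and q* = 322.
With the tax collected from buyers, demand (in seller-price terms) shifts: qd = 582 − 4(p + 10).
New equilibrium: buyers pay $70, suppliers receive $60, q = 302. (Wedge: pb − ps = 10.)
Revenue = t · Q = 10 · 302 = $3020.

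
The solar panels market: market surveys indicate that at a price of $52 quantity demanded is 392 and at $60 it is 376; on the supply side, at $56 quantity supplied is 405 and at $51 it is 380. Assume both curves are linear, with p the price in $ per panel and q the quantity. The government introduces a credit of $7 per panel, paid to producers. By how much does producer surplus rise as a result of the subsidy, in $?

Demand slope: (376 − 392)/(60 − 52) = -2, so qd = 496 − 2p.
Supply slope: (380 − 405)/(51 − 56) = 5, so qs = 5p + 125.
Before the subsidy: set 496 − 2p = 5p + 125 → p* = $53, q* = 390.
With a per-unit subsidy paid to producers, each receives p + 7 per unit sold, so supply becomes qs = 5(p + 7) + 125.
Solving gives q = 400 with buyers paying $48 and producers receiving $55 (the $7 wedge).
ΔPS is the trapezoid between Q = 400 and Q = 390 of height $2: ½ · (390 + 400) · 2 = $790.

Producer surplus rises by $790.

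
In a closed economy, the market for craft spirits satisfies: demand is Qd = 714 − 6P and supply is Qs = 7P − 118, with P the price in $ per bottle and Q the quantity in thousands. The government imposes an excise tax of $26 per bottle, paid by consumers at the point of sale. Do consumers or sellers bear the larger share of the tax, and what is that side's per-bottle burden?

Consumers bear the larger share: $14 per bottle.

Before the tax: set 714 − 6P = 7P − 118 → P* = $64, Q* = 330.
With the tax collected from consumers, demand (in seller-price terms) shifts: Qd = 714 − 6(P + 26).
Solving gives Q = 246 with consumers paying $78 and sellers receiving $52 (the $26 wedge).
Per-bottle burden: consumers $14, sellers $12.
Consumers take the larger share because demand is less price-elastic here (demand slope 6 vs supply slope 7).
The less price-elastic side of the market bears the larger share of a per-unit tax.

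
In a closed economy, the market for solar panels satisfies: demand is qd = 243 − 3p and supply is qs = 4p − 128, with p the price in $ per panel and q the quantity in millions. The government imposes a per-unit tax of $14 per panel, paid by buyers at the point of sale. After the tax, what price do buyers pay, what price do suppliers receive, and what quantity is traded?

Without the tax, 243 − 3p = 4p − 128 gives 7p = 371, so p* = $53 and q* = 84.
With the tax collected from buyers, demand (in seller-price terms) shifts: qd = 243 − 3(p + 14).
Solving gives q = 60 with buyers paying $61 and suppliers receiving $47 (the $14 wedge).

Buyers pay $61; suppliers receive $47; quantity = 60.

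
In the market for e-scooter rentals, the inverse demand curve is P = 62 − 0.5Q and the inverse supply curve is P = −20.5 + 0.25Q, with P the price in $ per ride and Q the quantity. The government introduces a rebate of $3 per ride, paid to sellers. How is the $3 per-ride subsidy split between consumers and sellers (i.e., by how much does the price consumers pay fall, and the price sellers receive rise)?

Rewrite in direct form: Qd = 124 − 2P and Qs = 4P + 82.
Before the subsidy: set 124 − 2P = 4P + 82 → P* = $7, Q* = 110.
With a per-unit subsidy paid to sellers, each receives P + 3 per unit sold, so supply becomes Qs = 4(P + 3) + 82.
New equilibrium: consumers pay $5, sellers receive $8, Q = 114. (Wedge: Pb − Ps = −3.)
Gain to consumers: $2; to sellers: $1. (They sum to $3.)

Consumers gain $2 per ride; sellers gain $1 per ride.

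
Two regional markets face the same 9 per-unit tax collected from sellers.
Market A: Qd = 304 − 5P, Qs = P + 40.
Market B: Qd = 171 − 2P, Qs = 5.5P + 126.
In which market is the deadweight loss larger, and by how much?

Market A: pre-tax P* = 44, Q* = 84; post-tax Q = 76.5; deadweight loss = 33.75.
Market B: pre-tax P* = 6, Q* = 159; post-tax Q = 145.8; deadweight loss = 59.4.
Difference: 33.75 vs 59.4 → market B is larger by 25.65.

Market B, by 25.65.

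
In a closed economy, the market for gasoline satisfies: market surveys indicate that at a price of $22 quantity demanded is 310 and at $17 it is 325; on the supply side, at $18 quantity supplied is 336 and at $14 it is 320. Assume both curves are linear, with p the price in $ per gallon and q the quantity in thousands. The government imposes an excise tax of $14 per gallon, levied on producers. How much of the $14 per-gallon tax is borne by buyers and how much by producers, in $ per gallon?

Buyers bear $8 per gallon; producers bear $6 per gallon.

Demand slope: (325 − 310)/(17 − 22) = -3, so qd = 376 − 3p.
Supply slope: (320 − 336)/(14 − 18) = 4, so qs = 4p + 264.
Without the tax, 376 − 3p = 4p + 264 gives 7p = 112, so p* = $16 and q* = 328.
With the tax collected from producers, supply shifts: qs = 4(p − 14) + 264.
New equilibrium: buyers pay $24, producers receive $10, q = 304. (Wedge: pb − ps = 14.)
Burden on buyers: $8; on producers: $6. (They sum to $14.)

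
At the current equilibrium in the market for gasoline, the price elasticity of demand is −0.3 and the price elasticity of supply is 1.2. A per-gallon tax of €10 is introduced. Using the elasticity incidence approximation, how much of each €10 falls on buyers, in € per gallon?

Buyers bear ≈ €8 per gallon.

Incidence ratio: buyers' share ≈ εs / (εs + |εd|) = 1.2 / (1.2 + 0.3) = 0.8.
So buyers bear ≈ 0.8 × €10 = €8; suppliers bear €2.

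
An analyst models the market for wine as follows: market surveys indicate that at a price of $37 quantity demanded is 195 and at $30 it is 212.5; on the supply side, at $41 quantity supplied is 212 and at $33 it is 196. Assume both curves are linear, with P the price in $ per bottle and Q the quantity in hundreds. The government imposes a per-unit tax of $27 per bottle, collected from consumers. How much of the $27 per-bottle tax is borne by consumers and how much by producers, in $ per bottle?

Demand slope: (212.5 − 195)/(30 − 37) = -2.5, so Qd = 287.5 − 2.5P.
Supply slope: (196 − 212)/(33 − 41) = 2, so Qs = 2P + 130.
Without the tax, 287.5 − 2.5P = 2P + 130 gives 4.5P = 157.5, so P* = $35 and Q* = 200.
With the tax collected from consumers, demand (in seller-price terms) shifts: Qd = 287.5 − 2.5(P + 27).
Solving gives Q = 170 with consumers paying $47 and producers receiving $20 (the $27 wedge).
Burden on consumers: $12; on producers: $15. (They sum to $27.)
The less price-elastic side of the market bears the larger share of a per-unit tax.

Consumers bear $12 per bottle; producers bear $15 per bottle.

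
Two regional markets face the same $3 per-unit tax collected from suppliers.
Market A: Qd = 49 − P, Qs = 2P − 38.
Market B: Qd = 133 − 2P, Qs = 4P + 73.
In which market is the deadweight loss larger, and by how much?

Market A: pre-tax P* = $29, Q* = 20; post-tax Q = 18; deadweight loss = $3.
Market B: pre-tax P* = $10, Q* = 113; post-tax Q = 109; deadweight loss = $6.
Difference: $3 vs $6 → market B is larger by $3.

Market B, by $3.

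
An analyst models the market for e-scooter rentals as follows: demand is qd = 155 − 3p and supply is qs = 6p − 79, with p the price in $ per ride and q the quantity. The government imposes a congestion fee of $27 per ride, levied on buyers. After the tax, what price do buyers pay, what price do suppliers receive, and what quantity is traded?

Before the tax: set 155 − 3p = 6p − 79 → p* = $26, q* = 77.
With the tax collected from buyers, demand (in seller-price terms) shifts: qd = 155 − 3(p + 27).
Solving gives q = 23 with buyers paying $44 and suppliers receiving $17 (the $27 wedge).
The less price-elastic side of the market bears the larger share of a per-unit tax.

Buyers pay $44; suppliers receive $17; quantity = 23.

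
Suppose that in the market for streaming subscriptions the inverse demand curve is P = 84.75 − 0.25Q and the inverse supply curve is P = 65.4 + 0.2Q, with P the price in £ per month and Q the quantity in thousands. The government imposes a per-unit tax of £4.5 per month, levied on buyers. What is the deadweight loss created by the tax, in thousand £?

Rewrite in direct form: Qd = 339 − 4P and Qs = 5P − 327.
Before the tax: set 339 − 4P = 5P − 327 → P* = £74, Q* = 43.
With the tax collected from buyers, demand (in seller-price terms) shifts: Qd = 339 − 4(P + 4.5).
New equilibrium: buyers pay £76.5, sellers receive £72, Q = 33. (Wedge: Pb − Ps = 4.5.)
Quantity falls by |ΔQ| = |43 − 33| = 10.
DWL = ½ · t · |ΔQ| = ½ · 4.5 · 10 = £22.5.

Deadweight loss = £22.5 thousand.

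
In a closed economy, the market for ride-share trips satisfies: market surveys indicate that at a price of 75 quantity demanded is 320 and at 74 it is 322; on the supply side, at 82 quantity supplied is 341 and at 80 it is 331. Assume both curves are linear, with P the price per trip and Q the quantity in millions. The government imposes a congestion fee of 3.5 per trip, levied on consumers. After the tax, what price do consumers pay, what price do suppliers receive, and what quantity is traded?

Consumers pay 79.5; suppliers receive 76; quantity = 311.

Demand slope: (322 − 320)/(74 − 75) = -2, so Qd = 470 − 2P.
Supply slope: (331 − 341)/(80 − 82) = 5, so Qs = 5P − 69.
Without the tax, 470 − 2P = 5P − 69 gives 7P = 539, so P* = 77 and Q* = 316.
With the tax collected from consumers, demand (in seller-price terms) shifts: Qd = 470 − 2(P + 3.5).
Solving gives Q = 311 with consumers paying 79.5 and suppliers receiving 76 (the 3.5 wedge).
The less price-elastic side of the market bears the larger share of a per-unit tax.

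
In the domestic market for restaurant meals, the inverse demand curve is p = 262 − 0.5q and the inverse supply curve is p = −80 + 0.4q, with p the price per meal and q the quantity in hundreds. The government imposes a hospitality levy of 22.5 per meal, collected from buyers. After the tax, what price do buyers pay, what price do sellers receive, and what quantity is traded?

Buyers pay 84.5; sellers receive 62; quantity = 355.

Rewrite in direct form: qd = 524 − 2p and qs = 2.5p + 200.
Before the tax: set 524 − 2p = 2.5p + 200 → p* = 72, q* = 380.
With the tax collected from buyers, demand (in seller-price terms) shifts: qd = 524 − 2(p + 22.5).
New equilibrium: buyers pay 84.5, sellers receive 62, q = 355. (Wedge: pb − ps = 22.5.)
The less price-elastic side of the market bears the larger share of a per-unit tax.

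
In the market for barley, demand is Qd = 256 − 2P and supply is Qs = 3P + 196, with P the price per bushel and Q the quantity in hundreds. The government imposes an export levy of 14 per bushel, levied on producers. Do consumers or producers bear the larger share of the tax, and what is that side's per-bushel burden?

Before the tax: set 256 − 2P = 3P + 196 → P* = 12, Q* = 232.
With the tax collected from producers, supply shifts: Qs = 3(P − 14) + 196.
New equilibrium: consumers pay 20.4, producers receive 6.4, Q = 215.2. (Wedge: Pb − Ps = 14.)
Per-bushel burden: consumers 8.4, producers 5.6.
Consumers take the larger share because demand is less price-elastic here (demand slope 2 vs supply slope 3).
The less price-elastic side of the market bears the larger share of a per-unit tax.

Consumers bear the larger share: 8.4 per bushel.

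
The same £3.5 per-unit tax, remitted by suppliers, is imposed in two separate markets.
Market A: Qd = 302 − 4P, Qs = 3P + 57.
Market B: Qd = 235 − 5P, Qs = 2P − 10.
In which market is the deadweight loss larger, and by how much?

Market A, by £1.75.

Market A: pre-tax P* = £35, Q* = 162; post-tax Q = 156; deadweight loss = £10.5.
Market B: pre-tax P* = £35, Q* = 60; post-tax Q = 55; deadweight loss = £8.75.
Difference: £10.5 vs £8.75 → market A is larger by £1.75.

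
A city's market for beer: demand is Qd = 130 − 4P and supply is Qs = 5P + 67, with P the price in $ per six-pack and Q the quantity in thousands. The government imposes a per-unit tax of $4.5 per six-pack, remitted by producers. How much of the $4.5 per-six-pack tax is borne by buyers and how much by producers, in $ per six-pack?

Without the tax, 130 − 4P = 5P + 67 gives 9P = 63, so P* = $7 and Q* = 102.
With the tax collected from producers, supply shifts: Qs = 5(P − 4.5) + 67.
New equilibrium: buyers pay $9.5, producers receive $5, Q = 92. (Wedge: Pb − Ps = 4.5.)
Burden on buyers: $2.5; on producers: $2. (They sum to $4.5.)
The less price-elastic side of the market bears the larger share of a per-unit tax.

Buyers bear $2.5 per six-pack; producers bear $2 per six-pack.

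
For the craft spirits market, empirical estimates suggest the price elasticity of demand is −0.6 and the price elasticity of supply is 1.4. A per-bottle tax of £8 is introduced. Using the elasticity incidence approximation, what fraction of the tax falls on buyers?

Incidence ratio: buyers' share ≈ εs / (εs + |εd|) = 1.4 / (1.4 + 0.6) = 0.7.
Supply is the more elastic side, so buyers bear the larger share.

Buyers' share ≈ 0.7.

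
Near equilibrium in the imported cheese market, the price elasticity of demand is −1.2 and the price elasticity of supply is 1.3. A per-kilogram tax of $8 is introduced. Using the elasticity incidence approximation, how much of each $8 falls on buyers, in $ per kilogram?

Incidence ratio: buyers' share ≈ εs / (εs + |εd|) = 1.3 / (1.3 + 1.2) = 0.52.
So buyers bear ≈ 0.52 × $8 = $4.16; sellers bear $3.84.

Buyers bear ≈ $4.16 per kilogram.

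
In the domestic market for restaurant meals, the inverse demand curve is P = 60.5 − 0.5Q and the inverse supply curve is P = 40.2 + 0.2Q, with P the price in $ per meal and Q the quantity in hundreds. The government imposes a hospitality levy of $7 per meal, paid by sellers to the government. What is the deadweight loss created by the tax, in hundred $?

Rewrite in direct form: Qd = 121 − 2P and Qs = 5P − 201.
Before the tax: set 121 − 2P = 5P − 201 → P* = $46, Q* = 29.
With the tax collected from sellers, supply shifts: Qs = 5(P − 7) − 201.
New equilibrium: buyers pay $51, sellers receive $44, Q = 19. (Wedge: Pb − Ps = 7.)
Quantity falls by |ΔQ| = |29 − 19| = 10.
DWL = ½ · t · |ΔQ| = ½ · 7 · 10 = $35.

Deadweight loss = $35 hundred.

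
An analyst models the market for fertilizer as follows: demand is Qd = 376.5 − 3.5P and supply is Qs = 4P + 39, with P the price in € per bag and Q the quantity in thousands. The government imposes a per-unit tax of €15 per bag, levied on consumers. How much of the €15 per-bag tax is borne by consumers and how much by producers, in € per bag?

Consumers bear €8 per bag; producers bear €7 per bag.

Before the tax: set 376.5 − 3.5P = 4P + 39 → P* = €45, Q* = 219.
With the tax collected from consumers, demand (in seller-price terms) shifts: Qd = 376.5 − 3.5(P + 15).
Solving gives Q = 191 with consumers paying €53 and producers receiving €38 (the €15 wedge).
Burden on consumers: €8; on producers: €7. (They sum to €15.)
The less price-elastic side of the market bears the larger share of a per-unit tax.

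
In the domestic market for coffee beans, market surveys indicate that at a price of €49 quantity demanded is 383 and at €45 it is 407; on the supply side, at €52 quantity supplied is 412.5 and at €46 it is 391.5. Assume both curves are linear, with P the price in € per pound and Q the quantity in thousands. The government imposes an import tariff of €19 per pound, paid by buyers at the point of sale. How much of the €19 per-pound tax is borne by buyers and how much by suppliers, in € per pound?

Buyers bear €7 per pound; suppliers bear €12 per pound.

Demand slope: (407 − 383)/(45 − 49) = -6, so Qd = 677 − 6P.
Supply slope: (391.5 − 412.5)/(46 − 52) = 3.5, so Qs = 3.5P + 230.5.
Without the tax, 677 − 6P = 3.5P + 230.5 gives 9.5P = 446.5, so P* = €47 and Q* = 395.
With the tax collected from buyers, demand (in seller-price terms) shifts: Qd = 677 − 6(P + 19).
Solving gives Q = 353 with buyers paying €54 and suppliers receiving €35 (the €19 wedge).
Burden on buyers: €7; on suppliers: €12. (They sum to €19.)
The less price-elastic side of the market bears the larger share of a per-unit tax.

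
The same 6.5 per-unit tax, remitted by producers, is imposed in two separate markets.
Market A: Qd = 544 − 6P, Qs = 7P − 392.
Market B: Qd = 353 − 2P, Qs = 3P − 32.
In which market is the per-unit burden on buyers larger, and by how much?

Market B, by 0.4.

Market A: pre-tax P* = 72, Q* = 112; post-tax Q = 91; per-unit burden on buyers = 3.5.
Market B: pre-tax P* = 77, Q* = 199; post-tax Q = 191.2; per-unit burden on buyers = 3.9.
Difference: 3.5 vs 3.9 → market B is larger by 0.4.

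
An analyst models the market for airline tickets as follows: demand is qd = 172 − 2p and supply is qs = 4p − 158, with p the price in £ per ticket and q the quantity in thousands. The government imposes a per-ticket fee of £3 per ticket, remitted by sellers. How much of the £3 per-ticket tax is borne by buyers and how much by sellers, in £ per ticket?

Buyers bear £2 per ticket; sellers bear £1 per ticket.

Without the tax, 172 − 2p = 4p − 158 gives 6p = 330, so p* = £55 and q* = 62.
With the tax collected from sellers, supply shifts: qs = 4(p − 3) − 158.
Solving gives q = 58 with buyers paying £57 and sellers receiving £54 (the £3 wedge).
Burden on buyers: £2; on sellers: £1. (They sum to £3.)
The less price-elastic side of the market bears the larger share of a per-unit tax.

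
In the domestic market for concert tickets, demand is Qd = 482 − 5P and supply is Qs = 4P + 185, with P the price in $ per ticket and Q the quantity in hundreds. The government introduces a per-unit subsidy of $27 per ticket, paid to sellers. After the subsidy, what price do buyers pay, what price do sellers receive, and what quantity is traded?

Buyers pay $21; sellers receive $48; quantity = 377.

Before the subsidy: set 482 − 5P = 4P + 185 → P* = $33, Q* = 317.
With a per-unit subsidy paid to sellers, each receives P + 27 per unit sold, so supply becomes Qs = 4(P + 27) + 185.
New equilibrium: buyers pay $21, sellers receive $48, Q = 377. (Wedge: Pb − Ps = −27.)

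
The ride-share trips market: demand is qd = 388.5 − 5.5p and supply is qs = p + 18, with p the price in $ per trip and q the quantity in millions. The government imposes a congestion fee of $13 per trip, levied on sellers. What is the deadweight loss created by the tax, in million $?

Without the tax, 388.5 − 5.5p = p + 18 gives 6.5p = 370.5, so p* = $57 and q* = 75.
With the tax collected from sellers, supply shifts: qs = (p − 13) + 18.
Solving gives q = 64 with consumers paying $59 and sellers receiving $46 (the $13 wedge).
Quantity falls by |ΔQ| = |75 − 64| = 11.
DWL = ½ · t · |ΔQ| = ½ · 13 · 11 = $71.5.

Deadweight loss = $71.5 million.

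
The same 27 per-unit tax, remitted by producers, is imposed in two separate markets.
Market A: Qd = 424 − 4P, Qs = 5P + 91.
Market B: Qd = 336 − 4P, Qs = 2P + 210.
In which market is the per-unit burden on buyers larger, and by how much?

Market A, by 6.

Market A: pre-tax P* = 37, Q* = 276; post-tax Q = 216; per-unit burden on buyers = 15.
Market B: pre-tax P* = 21, Q* = 252; post-tax Q = 216; per-unit burden on buyers = 9.
Difference: 15 vs 9 → market A is larger by 6.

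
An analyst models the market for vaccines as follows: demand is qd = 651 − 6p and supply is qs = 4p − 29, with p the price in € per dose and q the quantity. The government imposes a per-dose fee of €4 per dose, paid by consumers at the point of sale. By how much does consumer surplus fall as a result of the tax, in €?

Consumer surplus falls by €381.12.

Without the tax, 651 − 6p = 4p − 29 gives 10p = 680, so p* = €68 and q* = 243.
With the tax collected from consumers, demand (in seller-price terms) shifts: qd = 651 − 6(p + 4).
New equilibrium: consumers pay €69.6, suppliers receive €65.6, q = 233.4. (Wedge: pb − ps = 4.)
ΔCS is the trapezoid between Q = 233.4 and Q = 243 of height €1.6: ½ · (243 + 233.4) · 1.6 = €381.12.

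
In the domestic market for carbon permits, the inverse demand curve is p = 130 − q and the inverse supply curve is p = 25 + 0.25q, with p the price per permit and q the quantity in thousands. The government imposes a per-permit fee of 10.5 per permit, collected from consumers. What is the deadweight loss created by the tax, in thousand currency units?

Deadweight loss = 44.1 thousand.

Inverting to q(p) form: qd = 130 − p; qs = 4p − 100.
Before the tax: set 130 − p = 4p − 100 → p* = 46, q* = 84.
With the tax collected from consumers, demand (in seller-price terms) shifts: qd = 130 − (p + 10.5).
New equilibrium: consumers pay 54.4, producers receive 43.9, q = 75.6. (Wedge: pb − ps = 10.5.)
Quantity falls by |ΔQ| = |84 − 75.6| = 8.4.
DWL = ½ · t · |ΔQ| = ½ · 10.5 · 8.4 = 44.1.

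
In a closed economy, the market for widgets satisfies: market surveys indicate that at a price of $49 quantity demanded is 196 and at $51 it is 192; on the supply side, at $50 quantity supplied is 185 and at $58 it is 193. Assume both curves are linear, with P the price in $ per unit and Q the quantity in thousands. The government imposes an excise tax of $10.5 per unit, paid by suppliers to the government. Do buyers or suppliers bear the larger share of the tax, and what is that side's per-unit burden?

Demand slope: (192 − 196)/(51 − 49) = -2, so Qd = 294 − 2P.
Supply slope: (193 − 185)/(58 − 50) = 1, so Qs = P + 135.
Without the tax, 294 − 2P = P + 135 gives 3P = 159, so P* = $53 and Q* = 188.
With the tax collected from suppliers, supply shifts: Qs = (P − 10.5) + 135.
Solving gives Q = 181 with buyers paying $56.5 and suppliers receiving $46 (the $10.5 wedge).
Per-unit burden: buyers $3.5, suppliers $7.
Suppliers take the larger share because supply is less price-elastic here (demand slope 2 vs supply slope 1).
The less price-elastic side of the market bears the larger share of a per-unit tax.

Suppliers bear the larger share: $7 per unit.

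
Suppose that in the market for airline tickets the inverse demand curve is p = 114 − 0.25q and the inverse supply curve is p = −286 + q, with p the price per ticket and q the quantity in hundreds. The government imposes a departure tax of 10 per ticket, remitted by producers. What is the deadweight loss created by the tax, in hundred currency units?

Rewrite in direct form: qd = 456 − 4p and qs = p + 286.
Before the tax: set 456 − 4p = p + 286 → p* = 34, q* = 320.
With the tax collected from producers, supply shifts: qs = (p − 10) + 286.
New equilibrium: consumers pay 36, producers receive 26, q = 312. (Wedge: pb − ps = 10.)
Quantity falls by |ΔQ| = |320 − 312| = 8.
DWL = ½ · t · |ΔQ| = ½ · 10 · 8 = 40.

Deadweight loss = 40 hundred.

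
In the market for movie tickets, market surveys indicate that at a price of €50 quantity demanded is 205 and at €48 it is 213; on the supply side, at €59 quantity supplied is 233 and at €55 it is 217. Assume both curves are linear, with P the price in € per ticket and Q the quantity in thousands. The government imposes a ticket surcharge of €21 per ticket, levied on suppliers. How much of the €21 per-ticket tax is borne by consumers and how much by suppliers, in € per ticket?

Consumers bear €10.5 per ticket; suppliers bear €10.5 per ticket.

Demand slope: (213 − 205)/(48 − 50) = -4, so Qd = 405 − 4P.
Supply slope: (217 − 233)/(55 − 59) = 4, so Qs = 4P − 3.
Without the tax, 405 − 4P = 4P − 3 gives 8P = 408, so P* = €51 and Q* = 201.
With the tax collected from suppliers, supply shifts: Qs = 4(P − 21) − 3.
New equilibrium: consumers pay €61.5, suppliers receive €40.5, Q = 159. (Wedge: Pb − Ps = 21.)
Burden on consumers: €10.5; on suppliers: €10.5. (They sum to €21.)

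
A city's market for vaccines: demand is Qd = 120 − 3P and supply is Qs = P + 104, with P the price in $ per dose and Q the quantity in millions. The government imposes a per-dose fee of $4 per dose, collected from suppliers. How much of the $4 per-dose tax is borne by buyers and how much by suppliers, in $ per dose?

Without the tax, 120 − 3P = P + 104 gives 4P = 16, so P* = $4 and Q* = 108.
With the tax collected from suppliers, supply shifts: Qs = (P − 4) + 104.
Solving gives Q = 105 with buyers paying $5 and suppliers receiving $1 (the $4 wedge).
Burden on buyers: $1; on suppliers: $3. (They sum to $4.)
The less price-elastic side of the market bears the larger share of a per-unit tax.

Buyers bear $1 per dose; suppliers bear $3 per dose.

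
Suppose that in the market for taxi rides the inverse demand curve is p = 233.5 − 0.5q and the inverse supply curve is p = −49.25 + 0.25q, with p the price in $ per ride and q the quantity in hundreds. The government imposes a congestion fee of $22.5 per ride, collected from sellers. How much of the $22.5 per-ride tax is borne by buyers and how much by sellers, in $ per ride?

Inverting to q(p) form: qd = 467 − 2p; qs = 4p + 197.
Without the tax, 467 − 2p = 4p + 197 gives 6p = 270, so p* = $45 and q* = 377.
With the tax collected from sellers, supply shifts: qs = 4(p − 22.5) + 197.
New equilibrium: buyers pay $60, sellers receive $37.5, q = 347. (Wedge: pb − ps = 22.5.)
Burden on buyers: $15; on sellers: $7.5. (They sum to $22.5.)
The less price-elastic side of the market bears the larger share of a per-unit tax.

Buyers bear $15 per ride; sellers bear $7.5 per ride.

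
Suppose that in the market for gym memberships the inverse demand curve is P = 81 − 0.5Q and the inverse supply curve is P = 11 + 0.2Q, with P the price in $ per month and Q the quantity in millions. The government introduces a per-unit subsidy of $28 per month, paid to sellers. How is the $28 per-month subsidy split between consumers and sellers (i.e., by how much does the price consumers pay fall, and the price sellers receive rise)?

Rewrite in direct form: Qd = 162 − 2P and Qs = 5P − 55.
Before the subsidy: set 162 − 2P = 5P − 55 → P* = $31, Q* = 100.
With a per-unit subsidy paid to sellers, each receives P + 28 per unit sold, so supply becomes Qs = 5(P + 28) − 55.
New equilibrium: consumers pay $11, sellers receive $39, Q = 140. (Wedge: Pb − Ps = −28.)
Gain to consumers: $20; to sellers: $8. (They sum to $28.)

Consumers gain $20 per month; sellers gain $8 per month.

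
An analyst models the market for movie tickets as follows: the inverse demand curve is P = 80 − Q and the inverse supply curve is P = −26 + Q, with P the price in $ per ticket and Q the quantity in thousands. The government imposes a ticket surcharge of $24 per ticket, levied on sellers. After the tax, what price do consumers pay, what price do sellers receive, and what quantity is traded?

Consumers pay $39; sellers receive $15; quantity = 41.

Rewrite in direct form: Qd = 80 − P and Qs = P + 26.
Without the tax, 80 − P = P + 26 gives 2P = 54, so P* = $27 and Q* = 53.
With the tax collected from sellers, supply shifts: Qs = (P − 24) + 26.
Solving gives Q = 41 with consumers paying $39 and sellers receiving $15 (the $24 wedge).
The less price-elastic side of the market bears the larger share of a per-unit tax.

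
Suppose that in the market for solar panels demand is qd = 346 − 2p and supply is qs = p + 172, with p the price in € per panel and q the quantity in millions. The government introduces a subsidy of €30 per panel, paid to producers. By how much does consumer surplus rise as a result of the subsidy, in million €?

Consumer surplus rises by €2400 million.

Without the subsidy, 346 − 2p = p + 172 gives 3p = 174, so p* = €58 and q* = 230.
With a per-unit subsidy paid to producers, each receives p + 30 per unit sold, so supply becomes qs = (p + 30) + 172.
Solving gives q = 250 with consumers paying €48 and producers receiving €78 (the €30 wedge).
ΔCS is the trapezoid between Q = 250 and Q = 230 of height €10: ½ · (230 + 250) · 10 = €2400.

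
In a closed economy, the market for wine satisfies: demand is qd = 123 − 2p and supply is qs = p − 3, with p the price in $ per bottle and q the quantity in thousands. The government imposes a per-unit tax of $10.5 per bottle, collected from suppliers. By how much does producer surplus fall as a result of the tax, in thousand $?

Producer surplus falls by $248.5 thousand.

Without the tax, 123 − 2p = p − 3 gives 3p = 126, so p* = $42 and q* = 39.
With the tax collected from suppliers, supply shifts: qs = (p − 10.5) − 3.
Solving gives q = 32 with consumers paying $45.5 and suppliers receiving $35 (the $10.5 wedge).
ΔPS is the trapezoid between Q = 32 and Q = 39 of height $7: ½ · (39 + 32) · 7 = $248.5.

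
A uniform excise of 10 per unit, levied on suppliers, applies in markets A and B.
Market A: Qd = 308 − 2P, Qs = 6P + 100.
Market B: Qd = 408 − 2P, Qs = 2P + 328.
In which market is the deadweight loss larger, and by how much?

Market A: pre-tax P* = 26, Q* = 256; post-tax Q = 241; deadweight loss = 75.
Market B: pre-tax P* = 20, Q* = 368; post-tax Q = 358; deadweight loss = 50.
Difference: 75 vs 50 → market A is larger by 25.

Market A, by 25.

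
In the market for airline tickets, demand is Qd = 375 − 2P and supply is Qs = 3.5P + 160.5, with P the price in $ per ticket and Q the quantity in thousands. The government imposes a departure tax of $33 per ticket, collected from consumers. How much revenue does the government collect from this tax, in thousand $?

Without the tax, 375 − 2P = 3.5P + 160.5 gives 5.5P = 214.5, so P* = $39 and Q* = 297.
With the tax collected from consumers, demand (in seller-price terms) shifts: Qd = 375 − 2(P + 33).
Solving gives Q = 255 with consumers paying $60 and sellers receiving $27 (the $33 wedge).
Revenue = t · Q = 33 · 255 = $8415.

Tax revenue = $8415 thousand.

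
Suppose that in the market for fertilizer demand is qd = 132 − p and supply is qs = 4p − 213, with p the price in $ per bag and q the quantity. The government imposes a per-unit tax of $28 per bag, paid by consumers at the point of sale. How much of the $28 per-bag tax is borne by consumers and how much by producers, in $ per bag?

Without the tax, 132 − p = 4p − 213 gives 5p = 345, so p* = $69 and q* = 63.
With the tax collected from consumers, demand (in seller-price terms) shifts: qd = 132 − (p + 28).
New equilibrium: consumers pay $91.4, producers receive $63.4, q = 40.6. (Wedge: pb − ps = 28.)
Burden on consumers: $22.4; on producers: $5.6. (They sum to $28.)
The less price-elastic side of the market bears the larger share of a per-unit tax.

Consumers bear $22.4 per bag; producers bear $5.6 per bag.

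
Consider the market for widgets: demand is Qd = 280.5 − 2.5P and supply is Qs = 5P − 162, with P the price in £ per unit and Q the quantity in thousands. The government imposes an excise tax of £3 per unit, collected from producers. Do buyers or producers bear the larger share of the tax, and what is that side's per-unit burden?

Without the tax, 280.5 − 2.5P = 5P − 162 gives 7.5P = 442.5, so P* = £59 and Q* = 133.
With the tax collected from producers, supply shifts: Qs = 5(P − 3) − 162.
New equilibrium: buyers pay £61, producers receive £58, Q = 128. (Wedge: Pb − Ps = 3.)
Per-unit burden: buyers £2, producers £1.
Buyers take the larger share because demand is less price-elastic here (demand slope 2.5 vs supply slope 5).
The less price-elastic side of the market bears the larger share of a per-unit tax.

Buyers bear the larger share: £2 per unit.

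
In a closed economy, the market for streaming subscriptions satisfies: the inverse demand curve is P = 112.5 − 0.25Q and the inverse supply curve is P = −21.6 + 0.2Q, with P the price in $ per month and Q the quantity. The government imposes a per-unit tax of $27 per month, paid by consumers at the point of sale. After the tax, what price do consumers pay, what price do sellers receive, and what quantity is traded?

Consumers pay $53; sellers receive $26; quantity = 238.

Rewrite in direct form: Qd = 450 − 4P and Qs = 5P + 108.
Without the tax, 450 − 4P = 5P + 108 gives 9P = 342, so P* = $38 and Q* = 298.
With the tax collected from consumers, demand (in seller-price terms) shifts: Qd = 450 − 4(P + 27).
Solving gives Q = 238 with consumers paying $53 and sellers receiving $26 (the $27 wedge).
The less price-elastic side of the market bears the larger share of a per-unit tax.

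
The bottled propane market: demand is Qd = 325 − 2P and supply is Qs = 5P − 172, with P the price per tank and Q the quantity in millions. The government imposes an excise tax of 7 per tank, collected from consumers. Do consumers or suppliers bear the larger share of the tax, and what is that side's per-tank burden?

Consumers bear the larger share: 5 per tank.

Before the tax: set 325 − 2P = 5P − 172 → P* = 71, Q* = 183.
With the tax collected from consumers, demand (in seller-price terms) shifts: Qd = 325 − 2(P + 7).
Solving gives Q = 173 with consumers paying 76 and suppliers receiving 69 (the 7 wedge).
Per-tank burden: consumers 5, suppliers 2.
Consumers take the larger share because demand is less price-elastic here (demand slope 2 vs supply slope 5).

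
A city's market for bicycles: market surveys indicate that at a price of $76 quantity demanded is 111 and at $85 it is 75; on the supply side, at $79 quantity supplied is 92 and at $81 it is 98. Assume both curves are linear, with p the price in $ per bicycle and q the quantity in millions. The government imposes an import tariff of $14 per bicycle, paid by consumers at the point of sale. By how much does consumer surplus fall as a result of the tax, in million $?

Demand slope: (75 − 111)/(85 − 76) = -4, so qd = 415 − 4p.
Supply slope: (98 − 92)/(81 − 79) = 3, so qs = 3p − 145.
Without the tax, 415 − 4p = 3p − 145 gives 7p = 560, so p* = $80 and q* = 95.
With the tax collected from consumers, demand (in seller-price terms) shifts: qd = 415 − 4(p + 14).
Solving gives q = 71 with consumers paying $86 and sellers receiving $72 (the $14 wedge).
ΔCS is the trapezoid between Q = 71 and Q = 95 of height $6: ½ · (95 + 71) · 6 = $498.

Consumer surplus falls by $498 million.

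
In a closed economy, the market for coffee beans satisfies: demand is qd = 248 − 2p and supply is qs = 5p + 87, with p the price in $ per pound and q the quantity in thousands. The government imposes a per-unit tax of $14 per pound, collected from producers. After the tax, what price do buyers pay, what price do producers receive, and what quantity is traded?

Buyers pay $33; producers receive $19; quantity = 182.

Without the tax, 248 − 2p = 5p + 87 gives 7p = 161, so p* = $23 and q* = 202.
With the tax collected from producers, supply shifts: qs = 5(p − 14) + 87.
New equilibrium: buyers pay $33, producers receive $19, q = 182. (Wedge: pb − ps = 14.)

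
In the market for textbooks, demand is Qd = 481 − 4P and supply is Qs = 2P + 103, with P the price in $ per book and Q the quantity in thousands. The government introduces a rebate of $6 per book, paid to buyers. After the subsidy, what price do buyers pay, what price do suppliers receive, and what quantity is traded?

Before the subsidy: set 481 − 4P = 2P + 103 → P* = $63, Q* = 229.
With a per-unit subsidy paid to buyers, each effectively pays P − 6, so demand becomes Qd = 481 − 4(P − 6).
New equilibrium: buyers pay $61, suppliers receive $67, Q = 237. (Wedge: Pb − Ps = −6.)

Buyers pay $61; suppliers receive $67; quantity = 237.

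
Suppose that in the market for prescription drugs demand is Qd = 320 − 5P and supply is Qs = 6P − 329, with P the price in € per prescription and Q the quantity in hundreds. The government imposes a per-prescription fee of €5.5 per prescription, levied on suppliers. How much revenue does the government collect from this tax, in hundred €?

Before the tax: set 320 − 5P = 6P − 329 → P* = €59, Q* = 25.
With the tax collected from suppliers, supply shifts: Qs = 6(P − 5.5) − 329.
New equilibrium: consumers pay €62, suppliers receive €56.5, Q = 10. (Wedge: Pb − Ps = 5.5.)
Revenue = t · Q = 5.5 · 10 = €55.

Tax revenue = €55 hundred.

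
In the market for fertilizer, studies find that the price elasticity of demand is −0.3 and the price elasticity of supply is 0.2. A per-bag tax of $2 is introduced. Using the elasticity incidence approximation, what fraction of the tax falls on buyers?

Incidence ratio: buyers' share ≈ εs / (εs + |εd|) = 0.2 / (0.2 + 0.3) = 0.4.
Supply is the less elastic side, so buyers bear the smaller share.

Buyers' share ≈ 0.4.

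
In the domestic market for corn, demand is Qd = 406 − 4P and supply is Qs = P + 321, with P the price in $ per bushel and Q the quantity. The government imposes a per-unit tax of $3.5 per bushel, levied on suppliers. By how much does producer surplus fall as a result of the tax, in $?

Producer surplus falls by $942.48.

Before the tax: set 406 − 4P = P + 321 → P* = $17, Q* = 338.
With the tax collected from suppliers, supply shifts: Qs = (P − 3.5) + 321.
Solving gives Q = 335.2 with buyers paying $17.7 and suppliers receiving $14.2 (the $3.5 wedge).
ΔPS is the trapezoid between Q = 335.2 and Q = 338 of height $2.8: ½ · (338 + 335.2) · 2.8 = $942.48.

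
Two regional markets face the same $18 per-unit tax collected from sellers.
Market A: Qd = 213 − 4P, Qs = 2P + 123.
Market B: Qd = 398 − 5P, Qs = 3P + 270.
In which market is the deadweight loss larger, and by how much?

Market B, by $87.75.

Market A: pre-tax P* = $15, Q* = 153; post-tax Q = 129; deadweight loss = $216.
Market B: pre-tax P* = $16, Q* = 318; post-tax Q = 284.25; deadweight loss = $303.75.
Difference: $216 vs $303.75 → market B is larger by $87.75.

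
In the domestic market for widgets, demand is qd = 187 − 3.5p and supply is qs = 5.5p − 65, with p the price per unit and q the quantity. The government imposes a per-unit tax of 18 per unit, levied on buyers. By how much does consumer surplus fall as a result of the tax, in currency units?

Before the tax: set 187 − 3.5p = 5.5p − 65 → p* = 28, q* = 89.
With the tax collected from buyers, demand (in seller-price terms) shifts: qd = 187 − 3.5(p + 18).
New equilibrium: buyers pay 39, suppliers receive 21, q = 50.5. (Wedge: pb − ps = 18.)
ΔCS is the trapezoid between Q = 50.5 and Q = 89 of height 11: ½ · (89 + 50.5) · 11 = 767.25.

Consumer surplus falls by 767.25.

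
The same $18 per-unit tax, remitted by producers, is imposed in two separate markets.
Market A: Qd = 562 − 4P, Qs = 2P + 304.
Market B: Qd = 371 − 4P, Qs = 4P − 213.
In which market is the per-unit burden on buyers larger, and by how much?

Market B, by $3.

Market A: pre-tax P* = $43, Q* = 390; post-tax Q = 366; per-unit burden on buyers = $6.
Market B: pre-tax P* = $73, Q* = 79; post-tax Q = 43; per-unit burden on buyers = $9.
Difference: $6 vs $9 → market B is larger by $3.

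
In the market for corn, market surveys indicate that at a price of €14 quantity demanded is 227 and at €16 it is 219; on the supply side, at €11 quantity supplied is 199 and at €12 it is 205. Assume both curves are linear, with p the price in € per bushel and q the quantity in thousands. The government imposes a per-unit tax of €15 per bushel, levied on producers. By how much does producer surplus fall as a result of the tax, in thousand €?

Producer surplus falls by €1230 thousand.

Demand slope: (219 − 227)/(16 − 14) = -4, so qd = 283 − 4p.
Supply slope: (205 − 199)/(12 − 11) = 6, so qs = 6p + 133.
Before the tax: set 283 − 4p = 6p + 133 → p* = €15, q* = 223.
With the tax collected from producers, supply shifts: qs = 6(p − 15) + 133.
New equilibrium: consumers pay €24, producers receive €9, q = 187. (Wedge: pb − ps = 15.)
ΔPS is the trapezoid between Q = 187 and Q = 223 of height €6: ½ · (223 + 187) · 6 = €1230.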